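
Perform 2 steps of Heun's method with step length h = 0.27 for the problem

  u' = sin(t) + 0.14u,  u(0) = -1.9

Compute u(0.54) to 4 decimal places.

-1.9050

Heun: k1 = f(t_n, u_n); k2 = f(t_n + h, u_n + h·k1); u_{n+1} = u_n + (h/2)·(k1 + k2).
t=0.000000, u=-1.900000:
  k1 = f(0.000000, -1.900000) = -0.266000
  k2 = f(0.270000, -1.971820) = -0.009323
  u ← -1.900000 + (0.27/2)·(-0.266000 + (-0.009323)) = -1.937169
t=0.270000, u=-1.937169:
  k1 = f(0.270000, -1.937169) = -0.004472
  k2 = f(0.540000, -1.938376) = 0.242763
  u ← -1.937169 + (0.27/2)·(-0.004472 + 0.242763) = -1.904999
u(0.54) ≈ -1.9050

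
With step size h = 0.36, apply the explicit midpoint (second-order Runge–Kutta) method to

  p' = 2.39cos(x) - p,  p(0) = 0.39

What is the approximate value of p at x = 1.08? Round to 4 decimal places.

Midpoint: k1 = f(x_n, p_n); k2 = f(x_n + h/2, p_n + (h/2)·k1); p_{n+1} = p_n + h·k2.
x=0.000000, p=0.390000:
  k1 = f(0.000000, 0.390000) = 2.000000
  k2 = f(0.180000, 0.750000) = 1.601386
  p ← 0.390000 + 0.36·1.601386 = 0.966499
x=0.360000, p=0.966499:
  k1 = f(0.360000, 0.966499) = 1.270294
  k2 = f(0.540000, 1.195152) = 0.854772
  p ← 0.966499 + 0.36·0.854772 = 1.274217
x=0.720000, p=1.274217:
  k1 = f(0.720000, 1.274217) = 0.522599
  k2 = f(0.900000, 1.368285) = 0.117363
  p ← 1.274217 + 0.36·0.117363 = 1.316468
p(1.08) ≈ 1.3165

1.3165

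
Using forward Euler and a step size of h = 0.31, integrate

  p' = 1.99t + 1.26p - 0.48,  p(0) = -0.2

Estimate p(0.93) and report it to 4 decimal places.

Euler: p_{n+1} = p_n + h·f(t_n, p_n).
t=0.000000, p=-0.200000: f=-0.732000 → p ← -0.200000 + 0.31·(-0.732000) = -0.426920
t=0.310000, p=-0.426920: f=-0.401019 → p ← -0.426920 + 0.31·(-0.401019) = -0.551236
t=0.620000, p=-0.551236: f=0.059243 → p ← -0.551236 + 0.31·0.059243 = -0.532871
p(0.93) ≈ -0.5329

-0.5329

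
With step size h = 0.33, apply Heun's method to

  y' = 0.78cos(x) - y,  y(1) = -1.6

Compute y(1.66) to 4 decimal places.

Heun: k1 = f(x_n, y_n); k2 = f(x_n + h, y_n + h·k1); y_{n+1} = y_n + (h/2)·(k1 + k2).
x=1.000000, y=-1.600000:
  k1 = f(1.000000, -1.600000) = 2.021436
  k2 = f(1.330000, -0.932926) = 1.118938
  y ← -1.600000 + (0.33/2)·(2.021436 + 1.118938) = -1.081838
x=1.330000, y=-1.081838:
  k1 = f(1.330000, -1.081838) = 1.267850
  k2 = f(1.660000, -0.663448) = 0.593961
  y ← -1.081838 + (0.33/2)·(1.267850 + 0.593961) = -0.774640
y(1.66) ≈ -0.7746

-0.7746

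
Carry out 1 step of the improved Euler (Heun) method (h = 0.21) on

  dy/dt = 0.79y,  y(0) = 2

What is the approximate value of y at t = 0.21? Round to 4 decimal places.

Heun: k1 = f(t_n, y_n); k2 = f(t_n + h, y_n + h·k1); y_{n+1} = y_n + (h/2)·(k1 + k2).
t=0.000000, y=2.000000:
  k1 = f(0.000000, 2.000000) = 1.580000
  k2 = f(0.210000, 2.331800) = 1.842122
  y ← 2.000000 + (0.21/2)·(1.580000 + 1.842122) = 2.359323
y(0.21) ≈ 2.3593

2.3593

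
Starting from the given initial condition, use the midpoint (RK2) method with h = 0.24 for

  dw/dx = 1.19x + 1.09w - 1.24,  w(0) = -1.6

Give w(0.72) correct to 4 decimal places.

-4.4274

Midpoint: k1 = f(x_n, w_n); k2 = f(x_n + h/2, w_n + (h/2)·k1); w_{n+1} = w_n + h·k2.
x=0.000000, w=-1.600000:
  k1 = f(0.000000, -1.600000) = -2.984000
  k2 = f(0.120000, -1.958080) = -3.231507
  w ← -1.600000 + 0.24·(-3.231507) = -2.375562
x=0.240000, w=-2.375562:
  k1 = f(0.240000, -2.375562) = -3.543762
  k2 = f(0.360000, -2.800813) = -3.864486
  w ← -2.375562 + 0.24·(-3.864486) = -3.303038
x=0.480000, w=-3.303038:
  k1 = f(0.480000, -3.303038) = -4.269112
  k2 = f(0.600000, -3.815332) = -4.684712
  w ← -3.303038 + 0.24·(-4.684712) = -4.427369
w(0.72) ≈ -4.4274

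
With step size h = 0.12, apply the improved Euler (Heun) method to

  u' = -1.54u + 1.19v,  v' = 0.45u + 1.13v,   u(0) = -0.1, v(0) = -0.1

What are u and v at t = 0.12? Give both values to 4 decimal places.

Heun on (u,v): k1 = f(t_n, state_n); k2 = f(t_n + h, state_n + h·k1); state_{n+1} = state_n + (h/2)·(k1 + k2).
0.000000: (-0.100000, -0.100000)
  k1 = (0.035000, -0.158000)
  predictor → (-0.095800, -0.118960)
  k2 = (0.005970, -0.177535)
  → (-0.097542, -0.120132)
(u(0.12), v(0.12)) ≈ (-0.0975, -0.1201)

-0.0975, -0.1201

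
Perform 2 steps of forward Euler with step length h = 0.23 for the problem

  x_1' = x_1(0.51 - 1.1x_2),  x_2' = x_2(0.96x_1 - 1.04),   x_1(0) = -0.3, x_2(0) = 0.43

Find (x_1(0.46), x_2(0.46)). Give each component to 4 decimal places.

-0.3152, 0.2073

Euler on (x_1,x_2): x_1_{n+1} = x_1_n + h·x_1', x_2_{n+1} = x_2_n + h·x_2'.
0.000000: (-0.300000, 0.430000); f=(-0.011100, -0.571040) → (-0.302553, 0.298661)
0.230000: (-0.302553, 0.298661); f=(-0.054905, -0.397354) → (-0.315181, 0.207269)
(x_1(0.46), x_2(0.46)) ≈ (-0.3152, 0.2073)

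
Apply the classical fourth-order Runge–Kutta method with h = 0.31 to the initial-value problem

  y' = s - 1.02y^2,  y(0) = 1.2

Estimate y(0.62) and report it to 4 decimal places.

RK4: k1 = f(s_n, y_n); k2 = f(s_n + h/2, y_n + (h/2)·k1); k3 = f(s_n + h/2, y_n + (h/2)·k2); k4 = f(s_n + h, y_n + h·k3); y_{n+1} = y_n + (h/6)·(k1 + 2k2 + 2k3 + k4).
s=0.000000, y=1.200000:
  k1 = f(0.000000, 1.200000) = -1.468800
  k2 = f(0.155000, 0.972336) = -0.809346
  k3 = f(0.155000, 1.074551) = -1.022754
  k4 = f(0.310000, 0.882946) = -0.485186
  y ← 1.200000 + (0.31/6)·(k1 + 2k2 + 2k3 + k4) = 0.909727
s=0.310000, y=0.909727:
  k1 = f(0.310000, 0.909727) = -0.534155
  k2 = f(0.465000, 0.826933) = -0.232495
  k3 = f(0.465000, 0.873690) = -0.313602
  k4 = f(0.620000, 0.812511) = -0.053377
  y ← 0.909727 + (0.31/6)·(k1 + 2k2 + 2k3 + k4) = 0.822941
y(0.62) ≈ 0.8229

0.8229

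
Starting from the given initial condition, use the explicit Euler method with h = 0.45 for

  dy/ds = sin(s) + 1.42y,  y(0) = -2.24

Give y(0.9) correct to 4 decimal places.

Euler: y_{n+1} = y_n + h·f(s_n, y_n).
s=0.000000, y=-2.240000: f=-3.180800 → y ← -2.240000 + 0.45·(-3.180800) = -3.671360
s=0.450000, y=-3.671360: f=-4.778366 → y ← -3.671360 + 0.45·(-4.778366) = -5.821625
y(0.9) ≈ -5.8216

-5.8216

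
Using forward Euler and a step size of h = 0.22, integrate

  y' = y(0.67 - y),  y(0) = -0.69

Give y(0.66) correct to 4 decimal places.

Euler: y_{n+1} = y_n + h·f(t_n, y_n).
t=0.000000, y=-0.690000: f=-0.938400 → y ← -0.690000 + 0.22·(-0.938400) = -0.896448
t=0.220000, y=-0.896448: f=-1.404239 → y ← -0.896448 + 0.22·(-1.404239) = -1.205381
t=0.440000, y=-1.205381: f=-2.260547 → y ← -1.205381 + 0.22·(-2.260547) = -1.702701
y(0.66) ≈ -1.7027

-1.7027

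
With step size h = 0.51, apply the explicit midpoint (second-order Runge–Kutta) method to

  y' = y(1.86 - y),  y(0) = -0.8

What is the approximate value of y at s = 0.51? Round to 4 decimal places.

Midpoint: k1 = f(s_n, y_n); k2 = f(s_n + h/2, y_n + (h/2)·k1); y_{n+1} = y_n + h·k2.
s=0.000000, y=-0.800000:
  k1 = f(0.000000, -0.800000) = -2.128000
  k2 = f(0.255000, -1.342640) = -4.299993
  y ← -0.800000 + 0.51·(-4.299993) = -2.992996
y(0.51) ≈ -2.9930

-2.9930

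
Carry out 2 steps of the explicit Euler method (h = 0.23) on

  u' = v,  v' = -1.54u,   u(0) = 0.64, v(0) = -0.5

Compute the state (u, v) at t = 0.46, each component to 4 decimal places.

Euler on (u,v): u_{n+1} = u_n + h·u', v_{n+1} = v_n + h·v'.
0.000000: (0.640000, -0.500000); f=(-0.500000, -0.985600) → (0.525000, -0.726688)
0.230000: (0.525000, -0.726688); f=(-0.726688, -0.808500) → (0.357862, -0.912643)
(u(0.46), v(0.46)) ≈ (0.3579, -0.9126)

0.3579, -0.9126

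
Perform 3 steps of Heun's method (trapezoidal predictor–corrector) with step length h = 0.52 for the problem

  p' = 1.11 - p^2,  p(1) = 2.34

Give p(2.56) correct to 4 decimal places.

Heun: k1 = f(t_n, p_n); k2 = f(t_n + h, p_n + h·k1); p_{n+1} = p_n + (h/2)·(k1 + k2).
t=1.000000, p=2.340000:
  k1 = f(1.000000, 2.340000) = -4.365600
  k2 = f(1.520000, 0.069888) = 1.105116
  p ← 2.340000 + (0.52/2)·(-4.365600 + 1.105116) = 1.492274
t=1.520000, p=1.492274:
  k1 = f(1.520000, 1.492274) = -1.116882
  k2 = f(2.040000, 0.911495) = 0.279176
  p ← 1.492274 + (0.52/2)·(-1.116882 + 0.279176) = 1.274471
t=2.040000, p=1.274471:
  k1 = f(2.040000, 1.274471) = -0.514275
  k2 = f(2.560000, 1.007047) = 0.095855
  p ← 1.274471 + (0.52/2)·(-0.514275 + 0.095855) = 1.165681
p(2.56) ≈ 1.1657

1.1657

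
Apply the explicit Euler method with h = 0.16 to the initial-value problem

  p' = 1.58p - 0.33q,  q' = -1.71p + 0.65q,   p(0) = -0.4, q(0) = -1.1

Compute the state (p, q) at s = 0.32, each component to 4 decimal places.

Euler on (p,q): p_{n+1} = p_n + h·p', q_{n+1} = q_n + h·q'.
0.000000: (-0.400000, -1.100000); f=(-0.269000, -0.031000) → (-0.443040, -1.104960)
0.160000: (-0.443040, -1.104960); f=(-0.335366, 0.039374) → (-0.496699, -1.098660)
(p(0.32), q(0.32)) ≈ (-0.4967, -1.0987)

-0.4967, -1.0987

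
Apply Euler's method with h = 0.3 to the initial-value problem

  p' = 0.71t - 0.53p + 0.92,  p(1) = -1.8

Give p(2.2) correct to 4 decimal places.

0.9809

Euler: p_{n+1} = p_n + h·f(t_n, p_n).
t=1.000000, p=-1.800000: f=2.584000 → p ← -1.800000 + 0.3·2.584000 = -1.024800
t=1.300000, p=-1.024800: f=2.386144 → p ← -1.024800 + 0.3·2.386144 = -0.308957
t=1.600000, p=-0.308957: f=2.219747 → p ← -0.308957 + 0.3·2.219747 = 0.356967
t=1.900000, p=0.356967: f=2.079807 → p ← 0.356967 + 0.3·2.079807 = 0.980910
p(2.2) ≈ 0.9809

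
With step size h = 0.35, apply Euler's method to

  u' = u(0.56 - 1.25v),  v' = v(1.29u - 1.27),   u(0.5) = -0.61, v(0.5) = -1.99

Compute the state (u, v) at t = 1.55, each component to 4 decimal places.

Euler on (u,v): u_{n+1} = u_n + h·u', v_{n+1} = v_n + h·v'.
0.500000: (-0.610000, -1.990000); f=(-1.858975, 4.093231) → (-1.260641, -0.557369)
0.850000: (-1.260641, -0.557369); f=(-1.584262, 1.614268) → (-1.815133, 0.007625)
1.200000: (-1.815133, 0.007625); f=(-0.999175, -0.027536) → (-2.164844, -0.002013)
(u(1.55), v(1.55)) ≈ (-2.1648, -0.0020)

-2.1648, -0.0020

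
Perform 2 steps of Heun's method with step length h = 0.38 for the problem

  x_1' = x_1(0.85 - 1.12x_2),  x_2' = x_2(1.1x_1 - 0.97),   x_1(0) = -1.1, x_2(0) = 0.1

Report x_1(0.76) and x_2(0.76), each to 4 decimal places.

-2.0093, 0.0251

Heun on (x_1,x_2): k1 = f(x_n, state_n); k2 = f(x_n + h, state_n + h·k1); state_{n+1} = state_n + (h/2)·(k1 + k2).
0.000000: (-1.100000, 0.100000)
  k1 = (-0.811800, -0.218000)
  predictor → (-1.408484, 0.017160)
  k2 = (-1.170141, -0.043232)
  → (-1.476569, 0.050366)
0.380000: (-1.476569, 0.050366)
  k1 = (-1.171790, -0.130661)
  predictor → (-1.921849, 0.000715)
  k2 = (-1.632033, -0.002205)
  → (-2.009295, 0.025122)
(x_1(0.76), x_2(0.76)) ≈ (-2.0093, 0.0251)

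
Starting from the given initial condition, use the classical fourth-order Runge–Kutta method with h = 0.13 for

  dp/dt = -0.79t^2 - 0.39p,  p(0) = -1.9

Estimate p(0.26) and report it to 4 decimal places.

RK4: k1 = f(t_n, p_n); k2 = f(t_n + h/2, p_n + (h/2)·k1); k3 = f(t_n + h/2, p_n + (h/2)·k2); k4 = f(t_n + h, p_n + h·k3); p_{n+1} = p_n + (h/6)·(k1 + 2k2 + 2k3 + k4).
t=0.000000, p=-1.900000:
  k1 = f(0.000000, -1.900000) = 0.741000
  k2 = f(0.065000, -1.851835) = 0.718878
  k3 = f(0.065000, -1.853273) = 0.719439
  k4 = f(0.130000, -1.806473) = 0.691173
  p ← -1.900000 + (0.13/6)·(k1 + 2k2 + 2k3 + k4) = -1.806643
t=0.130000, p=-1.806643:
  k1 = f(0.130000, -1.806643) = 0.691240
  k2 = f(0.195000, -1.761712) = 0.657028
  k3 = f(0.195000, -1.763936) = 0.657895
  k4 = f(0.260000, -1.721116) = 0.617831
  p ← -1.806643 + (0.13/6)·(k1 + 2k2 + 2k3 + k4) = -1.721299
p(0.26) ≈ -1.7213

-1.7213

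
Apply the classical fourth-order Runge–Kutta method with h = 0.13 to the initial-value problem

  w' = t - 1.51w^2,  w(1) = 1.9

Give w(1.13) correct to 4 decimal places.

RK4: k1 = f(t_n, w_n); k2 = f(t_n + h/2, w_n + (h/2)·k1); k3 = f(t_n + h/2, w_n + (h/2)·k2); k4 = f(t_n + h, w_n + h·k3); w_{n+1} = w_n + (h/6)·(k1 + 2k2 + 2k3 + k4).
t=1.000000, w=1.900000:
  k1 = f(1.000000, 1.900000) = -4.451100
  k2 = f(1.065000, 1.610678) = -2.852371
  k3 = f(1.065000, 1.714596) = -3.374157
  k4 = f(1.130000, 1.461360) = -2.094713
  w ← 1.900000 + (0.13/6)·(k1 + 2k2 + 2k3 + k4) = 1.488358
w(1.13) ≈ 1.4884

1.4884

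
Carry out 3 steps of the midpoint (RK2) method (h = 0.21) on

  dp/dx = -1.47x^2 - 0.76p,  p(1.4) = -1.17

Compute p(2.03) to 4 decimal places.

-2.9827

Midpoint: k1 = f(x_n, p_n); k2 = f(x_n + h/2, p_n + (h/2)·k1); p_{n+1} = p_n + h·k2.
x=1.400000, p=-1.170000:
  k1 = f(1.400000, -1.170000) = -1.992000
  k2 = f(1.505000, -1.379160) = -2.281425
  p ← -1.170000 + 0.21·(-2.281425) = -1.649099
x=1.610000, p=-1.649099:
  k1 = f(1.610000, -1.649099) = -2.557072
  k2 = f(1.715000, -1.917592) = -2.866231
  p ← -1.649099 + 0.21·(-2.866231) = -2.251008
x=1.820000, p=-2.251008:
  k1 = f(1.820000, -2.251008) = -3.158462
  k2 = f(1.925000, -2.582646) = -3.484458
  p ← -2.251008 + 0.21·(-3.484458) = -2.982744
p(2.03) ≈ -2.9827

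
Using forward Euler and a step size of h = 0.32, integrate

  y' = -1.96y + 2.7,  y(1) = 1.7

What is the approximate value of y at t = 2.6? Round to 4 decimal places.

1.3799

Euler: y_{n+1} = y_n + h·f(t_n, y_n).
t=1.000000, y=1.700000: f=-0.632000 → y ← 1.700000 + 0.32·(-0.632000) = 1.497760
t=1.320000, y=1.497760: f=-0.235610 → y ← 1.497760 + 0.32·(-0.235610) = 1.422365
t=1.640000, y=1.422365: f=-0.087835 → y ← 1.422365 + 0.32·(-0.087835) = 1.394258
t=1.960000, y=1.394258: f=-0.032745 → y ← 1.394258 + 0.32·(-0.032745) = 1.383779
t=2.280000, y=1.383779: f=-0.012207 → y ← 1.383779 + 0.32·(-0.012207) = 1.379873
y(2.6) ≈ 1.3799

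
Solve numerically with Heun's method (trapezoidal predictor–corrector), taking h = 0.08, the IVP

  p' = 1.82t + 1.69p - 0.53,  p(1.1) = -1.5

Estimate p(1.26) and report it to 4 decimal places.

Heun: k1 = f(t_n, p_n); k2 = f(t_n + h, p_n + h·k1); p_{n+1} = p_n + (h/2)·(k1 + k2).
t=1.100000, p=-1.500000:
  k1 = f(1.100000, -1.500000) = -1.063000
  k2 = f(1.180000, -1.585040) = -1.061118
  p ← -1.500000 + (0.08/2)·(-1.063000 + (-1.061118)) = -1.584965
t=1.180000, p=-1.584965:
  k1 = f(1.180000, -1.584965) = -1.060990
  k2 = f(1.260000, -1.669844) = -1.058836
  p ← -1.584965 + (0.08/2)·(-1.060990 + (-1.058836)) = -1.669758
p(1.26) ≈ -1.6698

-1.6698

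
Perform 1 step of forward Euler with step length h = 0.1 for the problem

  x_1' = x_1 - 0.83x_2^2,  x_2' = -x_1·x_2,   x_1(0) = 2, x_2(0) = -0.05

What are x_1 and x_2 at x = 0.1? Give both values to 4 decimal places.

2.1998, -0.0400

Euler on (x_1,x_2): x_1_{n+1} = x_1_n + h·x_1', x_2_{n+1} = x_2_n + h·x_2'.
0.000000: (2.000000, -0.050000); f=(1.997925, 0.100000) → (2.199793, -0.040000)
(x_1(0.1), x_2(0.1)) ≈ (2.1998, -0.0400)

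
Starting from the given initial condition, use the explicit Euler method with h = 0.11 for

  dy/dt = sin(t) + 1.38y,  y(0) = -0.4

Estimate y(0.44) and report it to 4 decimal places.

-0.6247

Euler: y_{n+1} = y_n + h·f(t_n, y_n).
t=0.000000, y=-0.400000: f=-0.552000 → y ← -0.400000 + 0.11·(-0.552000) = -0.460720
t=0.110000, y=-0.460720: f=-0.526015 → y ← -0.460720 + 0.11·(-0.526015) = -0.518582
t=0.220000, y=-0.518582: f=-0.497413 → y ← -0.518582 + 0.11·(-0.497413) = -0.573297
t=0.330000, y=-0.573297: f=-0.467107 → y ← -0.573297 + 0.11·(-0.467107) = -0.624679
y(0.44) ≈ -0.6247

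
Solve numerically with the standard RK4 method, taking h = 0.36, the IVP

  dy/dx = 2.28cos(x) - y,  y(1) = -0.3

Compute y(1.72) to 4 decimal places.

RK4: k1 = f(x_n, y_n); k2 = f(x_n + h/2, y_n + (h/2)·k1); k3 = f(x_n + h/2, y_n + (h/2)·k2); k4 = f(x_n + h, y_n + h·k3); y_{n+1} = y_n + (h/6)·(k1 + 2k2 + 2k3 + k4).
x=1.000000, y=-0.300000:
  k1 = f(1.000000, -0.300000) = 1.531889
  k2 = f(1.180000, -0.024260) = 0.892769
  k3 = f(1.180000, -0.139302) = 1.007810
  k4 = f(1.360000, 0.062812) = 0.414252
  y ← -0.300000 + (0.36/6)·(k1 + 2k2 + 2k3 + k4) = 0.044838
x=1.360000, y=0.044838:
  k1 = f(1.360000, 0.044838) = 0.432226
  k2 = f(1.540000, 0.122639) = -0.052434
  k3 = f(1.540000, 0.035400) = 0.034805
  k4 = f(1.720000, 0.057368) = -0.396291
  y ← 0.044838 + (0.36/6)·(k1 + 2k2 + 2k3 + k4) = 0.044879
y(1.72) ≈ 0.0449

0.0449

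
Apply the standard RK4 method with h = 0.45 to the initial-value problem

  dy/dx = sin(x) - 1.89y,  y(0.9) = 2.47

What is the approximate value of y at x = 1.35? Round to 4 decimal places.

1.3374

RK4: k1 = f(x_n, y_n); k2 = f(x_n + h/2, y_n + (h/2)·k1); k3 = f(x_n + h/2, y_n + (h/2)·k2); k4 = f(x_n + h, y_n + h·k3); y_{n+1} = y_n + (h/6)·(k1 + 2k2 + 2k3 + k4).
x=0.900000, y=2.470000:
  k1 = f(0.900000, 2.470000) = -3.884973
  k2 = f(1.125000, 1.595881) = -2.113948
  k3 = f(1.125000, 1.994362) = -2.867076
  k4 = f(1.350000, 1.179816) = -1.254128
  y ← 2.470000 + (0.45/6)·(k1 + 2k2 + 2k3 + k4) = 1.337414
y(1.35) ≈ 1.3374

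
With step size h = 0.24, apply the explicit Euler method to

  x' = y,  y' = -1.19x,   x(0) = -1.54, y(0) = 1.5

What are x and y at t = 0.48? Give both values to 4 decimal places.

-0.7144, 2.2768

Euler on (x,y): x_{n+1} = x_n + h·x', y_{n+1} = y_n + h·y'.
0.000000: (-1.540000, 1.500000); f=(1.500000, 1.832600) → (-1.180000, 1.939824)
0.240000: (-1.180000, 1.939824); f=(1.939824, 1.404200) → (-0.714442, 2.276832)
(x(0.48), y(0.48)) ≈ (-0.7144, 2.2768)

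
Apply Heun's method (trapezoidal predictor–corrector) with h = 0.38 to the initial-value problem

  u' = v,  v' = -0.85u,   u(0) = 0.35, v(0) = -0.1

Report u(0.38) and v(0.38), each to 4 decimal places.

Heun on (u,v): k1 = f(t_n, state_n); k2 = f(t_n + h, state_n + h·k1); state_{n+1} = state_n + (h/2)·(k1 + k2).
0.000000: (0.350000, -0.100000)
  k1 = (-0.100000, -0.297500)
  predictor → (0.312000, -0.213050)
  k2 = (-0.213050, -0.265200)
  → (0.290520, -0.206913)
(u(0.38), v(0.38)) ≈ (0.2905, -0.2069)

0.2905, -0.2069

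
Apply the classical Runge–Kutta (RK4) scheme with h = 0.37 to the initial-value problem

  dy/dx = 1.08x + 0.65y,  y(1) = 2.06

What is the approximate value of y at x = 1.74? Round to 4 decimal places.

RK4: k1 = f(x_n, y_n); k2 = f(x_n + h/2, y_n + (h/2)·k1); k3 = f(x_n + h/2, y_n + (h/2)·k2); k4 = f(x_n + h, y_n + h·k3); y_{n+1} = y_n + (h/6)·(k1 + 2k2 + 2k3 + k4).
x=1.000000, y=2.060000:
  k1 = f(1.000000, 2.060000) = 2.419000
  k2 = f(1.185000, 2.507515) = 2.909685
  k3 = f(1.185000, 2.598292) = 2.968690
  k4 = f(1.370000, 3.158415) = 3.532570
  y ← 2.060000 + (0.37/6)·(k1 + 2k2 + 2k3 + k4) = 3.152013
x=1.370000, y=3.152013:
  k1 = f(1.370000, 3.152013) = 3.528408
  k2 = f(1.555000, 3.804769) = 4.152500
  k3 = f(1.555000, 3.920225) = 4.227547
  k4 = f(1.740000, 4.716205) = 4.944733
  y ← 3.152013 + (0.37/6)·(k1 + 2k2 + 2k3 + k4) = 4.708062
y(1.74) ≈ 4.7081

4.7081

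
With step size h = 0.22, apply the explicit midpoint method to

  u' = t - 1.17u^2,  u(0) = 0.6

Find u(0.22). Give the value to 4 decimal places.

Midpoint: k1 = f(t_n, u_n); k2 = f(t_n + h/2, u_n + (h/2)·k1); u_{n+1} = u_n + h·k2.
t=0.000000, u=0.600000:
  k1 = f(0.000000, 0.600000) = -0.421200
  k2 = f(0.110000, 0.553668) = -0.248661
  u ← 0.600000 + 0.22·(-0.248661) = 0.545294
u(0.22) ≈ 0.5453

0.5453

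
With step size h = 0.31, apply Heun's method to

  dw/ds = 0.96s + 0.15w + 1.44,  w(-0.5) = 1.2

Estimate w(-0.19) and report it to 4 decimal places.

1.6077

Heun: k1 = f(s_n, w_n); k2 = f(s_n + h, w_n + h·k1); w_{n+1} = w_n + (h/2)·(k1 + k2).
s=-0.500000, w=1.200000:
  k1 = f(-0.500000, 1.200000) = 1.140000
  k2 = f(-0.190000, 1.553400) = 1.490610
  w ← 1.200000 + (0.31/2)·(1.140000 + 1.490610) = 1.607745
w(-0.19) ≈ 1.6077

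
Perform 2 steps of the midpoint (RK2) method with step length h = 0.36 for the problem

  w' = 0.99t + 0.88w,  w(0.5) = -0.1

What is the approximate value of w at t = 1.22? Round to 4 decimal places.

0.6022

Midpoint: k1 = f(t_n, w_n); k2 = f(t_n + h/2, w_n + (h/2)·k1); w_{n+1} = w_n + h·k2.
t=0.500000, w=-0.100000:
  k1 = f(0.500000, -0.100000) = 0.407000
  k2 = f(0.680000, -0.026740) = 0.649669
  w ← -0.100000 + 0.36·0.649669 = 0.133881
t=0.860000, w=0.133881:
  k1 = f(0.860000, 0.133881) = 0.969215
  k2 = f(1.040000, 0.308339) = 1.300939
  w ← 0.133881 + 0.36·1.300939 = 0.602219
w(1.22) ≈ 0.6022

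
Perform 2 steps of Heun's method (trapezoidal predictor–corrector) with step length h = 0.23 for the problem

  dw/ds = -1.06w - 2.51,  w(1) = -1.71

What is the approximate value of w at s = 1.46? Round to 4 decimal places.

Heun: k1 = f(s_n, w_n); k2 = f(s_n + h, w_n + h·k1); w_{n+1} = w_n + (h/2)·(k1 + k2).
s=1.000000, w=-1.710000:
  k1 = f(1.000000, -1.710000) = -0.697400
  k2 = f(1.230000, -1.870402) = -0.527374
  w ← -1.710000 + (0.23/2)·(-0.697400 + (-0.527374)) = -1.850849
s=1.230000, w=-1.850849:
  k1 = f(1.230000, -1.850849) = -0.548100
  k2 = f(1.460000, -1.976912) = -0.414473
  w ← -1.850849 + (0.23/2)·(-0.548100 + (-0.414473)) = -1.961545
w(1.46) ≈ -1.9615

-1.9615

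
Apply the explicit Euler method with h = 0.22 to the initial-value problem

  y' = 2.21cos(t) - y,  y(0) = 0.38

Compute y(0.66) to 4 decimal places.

1.2861

Euler: y_{n+1} = y_n + h·f(t_n, y_n).
t=0.000000, y=0.380000: f=1.830000 → y ← 0.380000 + 0.22·1.830000 = 0.782600
t=0.220000, y=0.782600: f=1.374133 → y ← 0.782600 + 0.22·1.374133 = 1.084909
t=0.440000, y=1.084909: f=0.914592 → y ← 1.084909 + 0.22·0.914592 = 1.286120
y(0.66) ≈ 1.2861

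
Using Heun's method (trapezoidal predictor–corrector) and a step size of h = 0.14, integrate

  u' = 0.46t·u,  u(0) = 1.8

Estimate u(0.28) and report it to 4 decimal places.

1.8327

Heun: k1 = f(t_n, u_n); k2 = f(t_n + h, u_n + h·k1); u_{n+1} = u_n + (h/2)·(k1 + k2).
t=0.000000, u=1.800000:
  k1 = f(0.000000, 1.800000) = 0.000000
  k2 = f(0.140000, 1.800000) = 0.115920
  u ← 1.800000 + (0.14/2)·(0.000000 + 0.115920) = 1.808114
t=0.140000, u=1.808114:
  k1 = f(0.140000, 1.808114) = 0.116443
  k2 = f(0.280000, 1.824416) = 0.234985
  u ← 1.808114 + (0.14/2)·(0.116443 + 0.234985) = 1.832714
u(0.28) ≈ 1.8327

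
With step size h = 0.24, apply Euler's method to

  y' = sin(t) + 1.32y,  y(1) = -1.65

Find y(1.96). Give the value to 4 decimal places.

Euler: y_{n+1} = y_n + h·f(t_n, y_n).
t=1.000000, y=-1.650000: f=-1.336529 → y ← -1.650000 + 0.24·(-1.336529) = -1.970767
t=1.240000, y=-1.970767: f=-1.655628 → y ← -1.970767 + 0.24·(-1.655628) = -2.368118
t=1.480000, y=-2.368118: f=-2.130035 → y ← -2.368118 + 0.24·(-2.130035) = -2.879326
t=1.720000, y=-2.879326: f=-2.811821 → y ← -2.879326 + 0.24·(-2.811821) = -3.554163
y(1.96) ≈ -3.5542

-3.5542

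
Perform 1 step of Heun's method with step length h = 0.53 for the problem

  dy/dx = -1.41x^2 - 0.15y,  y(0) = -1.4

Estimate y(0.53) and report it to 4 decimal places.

Heun: k1 = f(x_n, y_n); k2 = f(x_n + h, y_n + h·k1); y_{n+1} = y_n + (h/2)·(k1 + k2).
x=0.000000, y=-1.400000:
  k1 = f(0.000000, -1.400000) = 0.210000
  k2 = f(0.530000, -1.288700) = -0.202764
  y ← -1.400000 + (0.53/2)·(0.210000 + (-0.202764)) = -1.398082
y(0.53) ≈ -1.3981

-1.3981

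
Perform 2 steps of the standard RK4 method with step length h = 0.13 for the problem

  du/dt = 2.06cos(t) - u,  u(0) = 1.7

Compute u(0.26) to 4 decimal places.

RK4: k1 = f(t_n, u_n); k2 = f(t_n + h/2, u_n + (h/2)·k1); k3 = f(t_n + h/2, u_n + (h/2)·k2); k4 = f(t_n + h, u_n + h·k3); u_{n+1} = u_n + (h/6)·(k1 + 2k2 + 2k3 + k4).
t=0.000000, u=1.700000:
  k1 = f(0.000000, 1.700000) = 0.360000
  k2 = f(0.065000, 1.723400) = 0.332250
  k3 = f(0.065000, 1.721596) = 0.334054
  k4 = f(0.130000, 1.743427) = 0.299191
  u ← 1.700000 + (0.13/6)·(k1 + 2k2 + 2k3 + k4) = 1.743156
t=0.130000, u=1.743156:
  k1 = f(0.130000, 1.743156) = 0.299462
  k2 = f(0.195000, 1.762621) = 0.258338
  k3 = f(0.195000, 1.759948) = 0.261011
  k4 = f(0.260000, 1.777087) = 0.213676
  u ← 1.743156 + (0.13/6)·(k1 + 2k2 + 2k3 + k4) = 1.776779
u(0.26) ≈ 1.7768

1.7768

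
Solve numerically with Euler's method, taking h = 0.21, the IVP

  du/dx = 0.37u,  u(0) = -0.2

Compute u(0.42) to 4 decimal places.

Euler: u_{n+1} = u_n + h·f(x_n, u_n).
x=0.000000, u=-0.200000: f=-0.074000 → u ← -0.200000 + 0.21·(-0.074000) = -0.215540
x=0.210000, u=-0.215540: f=-0.079750 → u ← -0.215540 + 0.21·(-0.079750) = -0.232287
u(0.42) ≈ -0.2323

-0.2323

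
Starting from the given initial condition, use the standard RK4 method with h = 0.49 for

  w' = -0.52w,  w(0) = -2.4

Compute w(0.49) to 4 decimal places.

-1.8602

RK4: k1 = f(t_n, w_n); k2 = f(t_n + h/2, w_n + (h/2)·k1); k3 = f(t_n + h/2, w_n + (h/2)·k2); k4 = f(t_n + h, w_n + h·k3); w_{n+1} = w_n + (h/6)·(k1 + 2k2 + 2k3 + k4).
t=0.000000, w=-2.400000:
  k1 = f(0.000000, -2.400000) = 1.248000
  k2 = f(0.245000, -2.094240) = 1.089005
  k3 = f(0.245000, -2.133194) = 1.109261
  k4 = f(0.490000, -1.856462) = 0.965360
  w ← -2.400000 + (0.49/6)·(k1 + 2k2 + 2k3 + k4) = -1.860192
w(0.49) ≈ -1.8602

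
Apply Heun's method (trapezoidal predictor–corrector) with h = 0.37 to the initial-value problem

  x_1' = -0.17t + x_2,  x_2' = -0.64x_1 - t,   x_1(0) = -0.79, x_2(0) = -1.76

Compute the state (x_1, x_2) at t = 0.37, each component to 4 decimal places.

-1.4182, -1.5643

Heun on (x_1,x_2): k1 = f(t_n, state_n); k2 = f(t_n + h, state_n + h·k1); state_{n+1} = state_n + (h/2)·(k1 + k2).
0.000000: (-0.790000, -1.760000)
  k1 = (-1.760000, 0.505600)
  predictor → (-1.441200, -1.572928)
  k2 = (-1.635828, 0.552368)
  → (-1.418228, -1.564276)
(x_1(0.37), x_2(0.37)) ≈ (-1.4182, -1.5643)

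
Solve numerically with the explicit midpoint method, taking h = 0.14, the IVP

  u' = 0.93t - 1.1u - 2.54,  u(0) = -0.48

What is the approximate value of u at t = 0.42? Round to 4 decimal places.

Midpoint: k1 = f(t_n, u_n); k2 = f(t_n + h/2, u_n + (h/2)·k1); u_{n+1} = u_n + h·k2.
t=0.000000, u=-0.480000:
  k1 = f(0.000000, -0.480000) = -2.012000
  k2 = f(0.070000, -0.620840) = -1.791976
  u ← -0.480000 + 0.14·(-1.791976) = -0.730877
t=0.140000, u=-0.730877:
  k1 = f(0.140000, -0.730877) = -1.605836
  k2 = f(0.210000, -0.843285) = -1.417086
  u ← -0.730877 + 0.14·(-1.417086) = -0.929269
t=0.280000, u=-0.929269:
  k1 = f(0.280000, -0.929269) = -1.257404
  k2 = f(0.350000, -1.017287) = -1.095484
  u ← -0.929269 + 0.14·(-1.095484) = -1.082637
u(0.42) ≈ -1.0826

-1.0826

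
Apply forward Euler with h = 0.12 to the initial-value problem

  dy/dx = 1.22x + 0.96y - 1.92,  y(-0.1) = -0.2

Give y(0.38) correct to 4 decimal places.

-1.3585

Euler: y_{n+1} = y_n + h·f(x_n, y_n).
x=-0.100000, y=-0.200000: f=-2.234000 → y ← -0.200000 + 0.12·(-2.234000) = -0.468080
x=0.020000, y=-0.468080: f=-2.344957 → y ← -0.468080 + 0.12·(-2.344957) = -0.749475
x=0.140000, y=-0.749475: f=-2.468696 → y ← -0.749475 + 0.12·(-2.468696) = -1.045718
x=0.260000, y=-1.045718: f=-2.606690 → y ← -1.045718 + 0.12·(-2.606690) = -1.358521
y(0.38) ≈ -1.3585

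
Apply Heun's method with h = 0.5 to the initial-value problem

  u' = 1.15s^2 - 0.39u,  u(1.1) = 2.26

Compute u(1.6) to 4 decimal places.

2.8783

Heun: k1 = f(s_n, u_n); k2 = f(s_n + h, u_n + h·k1); u_{n+1} = u_n + (h/2)·(k1 + k2).
s=1.100000, u=2.260000:
  k1 = f(1.100000, 2.260000) = 0.510100
  k2 = f(1.600000, 2.515050) = 1.963131
  u ← 2.260000 + (0.5/2)·(0.510100 + 1.963131) = 2.878308
u(1.6) ≈ 2.8783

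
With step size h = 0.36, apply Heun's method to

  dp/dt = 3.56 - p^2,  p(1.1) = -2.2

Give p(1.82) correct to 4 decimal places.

Heun: k1 = f(t_n, p_n); k2 = f(t_n + h, p_n + h·k1); p_{n+1} = p_n + (h/2)·(k1 + k2).
t=1.100000, p=-2.200000:
  k1 = f(1.100000, -2.200000) = -1.280000
  k2 = f(1.460000, -2.660800) = -3.519857
  p ← -2.200000 + (0.36/2)·(-1.280000 + (-3.519857)) = -3.063974
t=1.460000, p=-3.063974:
  k1 = f(1.460000, -3.063974) = -5.827938
  k2 = f(1.820000, -5.162032) = -23.086573
  p ← -3.063974 + (0.36/2)·(-5.827938 + (-23.086573)) = -8.268586
p(1.82) ≈ -8.2686

-8.2686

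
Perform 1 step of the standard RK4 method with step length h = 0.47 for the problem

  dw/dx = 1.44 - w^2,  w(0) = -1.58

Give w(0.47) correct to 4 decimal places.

RK4: k1 = f(x_n, w_n); k2 = f(x_n + h/2, w_n + (h/2)·k1); k3 = f(x_n + h/2, w_n + (h/2)·k2); k4 = f(x_n + h, w_n + h·k3); w_{n+1} = w_n + (h/6)·(k1 + 2k2 + 2k3 + k4).
x=0.000000, w=-1.580000:
  k1 = f(0.000000, -1.580000) = -1.056400
  k2 = f(0.235000, -1.828254) = -1.902513
  k3 = f(0.235000, -2.027090) = -2.669096
  k4 = f(0.470000, -2.834475) = -6.594249
  w ← -1.580000 + (0.47/6)·(k1 + 2k2 + 2k3 + k4) = -2.895519
w(0.47) ≈ -2.8955

-2.8955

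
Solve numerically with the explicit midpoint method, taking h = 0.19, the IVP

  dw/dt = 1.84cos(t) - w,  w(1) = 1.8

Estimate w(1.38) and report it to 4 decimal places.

1.4382

Midpoint: k1 = f(t_n, w_n); k2 = f(t_n + h/2, w_n + (h/2)·k1); w_{n+1} = w_n + h·k2.
t=1.000000, w=1.800000:
  k1 = f(1.000000, 1.800000) = -0.805844
  k2 = f(1.095000, 1.723445) = -0.880639
  w ← 1.800000 + 0.19·(-0.880639) = 1.632679
t=1.190000, w=1.632679:
  k1 = f(1.190000, 1.632679) = -0.948824
  k2 = f(1.285000, 1.542540) = -1.023805
  w ← 1.632679 + 0.19·(-1.023805) = 1.438156
w(1.38) ≈ 1.4382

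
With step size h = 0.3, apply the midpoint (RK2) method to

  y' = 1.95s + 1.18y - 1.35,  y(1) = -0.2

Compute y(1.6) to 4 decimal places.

0.5292

Midpoint: k1 = f(s_n, y_n); k2 = f(s_n + h/2, y_n + (h/2)·k1); y_{n+1} = y_n + h·k2.
s=1.000000, y=-0.200000:
  k1 = f(1.000000, -0.200000) = 0.364000
  k2 = f(1.150000, -0.145400) = 0.720928
  y ← -0.200000 + 0.3·0.720928 = 0.016278
s=1.300000, y=0.016278:
  k1 = f(1.300000, 0.016278) = 1.204209
  k2 = f(1.450000, 0.196910) = 1.709853
  y ← 0.016278 + 0.3·1.709853 = 0.529234
y(1.6) ≈ 0.5292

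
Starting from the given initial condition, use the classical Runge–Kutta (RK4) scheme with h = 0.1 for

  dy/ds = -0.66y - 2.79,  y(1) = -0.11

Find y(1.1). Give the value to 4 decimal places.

RK4: k1 = f(s_n, y_n); k2 = f(s_n + h/2, y_n + (h/2)·k1); k3 = f(s_n + h/2, y_n + (h/2)·k2); k4 = f(s_n + h, y_n + h·k3); y_{n+1} = y_n + (h/6)·(k1 + 2k2 + 2k3 + k4).
s=1.000000, y=-0.110000:
  k1 = f(1.000000, -0.110000) = -2.717400
  k2 = f(1.050000, -0.245870) = -2.627726
  k3 = f(1.050000, -0.241386) = -2.630685
  k4 = f(1.100000, -0.373069) = -2.543775
  y ← -0.110000 + (0.1/6)·(k1 + 2k2 + 2k3 + k4) = -0.372967
y(1.1) ≈ -0.3730

-0.3730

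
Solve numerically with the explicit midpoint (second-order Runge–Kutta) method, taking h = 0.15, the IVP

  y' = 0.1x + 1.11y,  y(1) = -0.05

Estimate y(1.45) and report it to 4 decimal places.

-0.0124

Midpoint: k1 = f(x_n, y_n); k2 = f(x_n + h/2, y_n + (h/2)·k1); y_{n+1} = y_n + h·k2.
x=1.000000, y=-0.050000:
  k1 = f(1.000000, -0.050000) = 0.044500
  k2 = f(1.075000, -0.046663) = 0.055705
  y ← -0.050000 + 0.15·0.055705 = -0.041644
x=1.150000, y=-0.041644:
  k1 = f(1.150000, -0.041644) = 0.068775
  k2 = f(1.225000, -0.036486) = 0.082000
  y ← -0.041644 + 0.15·0.082000 = -0.029344
x=1.300000, y=-0.029344:
  k1 = f(1.300000, -0.029344) = 0.097428
  k2 = f(1.375000, -0.022037) = 0.113039
  y ← -0.029344 + 0.15·0.113039 = -0.012388
y(1.45) ≈ -0.0124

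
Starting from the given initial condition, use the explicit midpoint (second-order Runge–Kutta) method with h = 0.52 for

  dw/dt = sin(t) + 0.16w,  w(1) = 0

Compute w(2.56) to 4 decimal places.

Midpoint: k1 = f(t_n, w_n); k2 = f(t_n + h/2, w_n + (h/2)·k1); w_{n+1} = w_n + h·k2.
t=1.000000, w=0.000000:
  k1 = f(1.000000, 0.000000) = 0.841471
  k2 = f(1.260000, 0.218782) = 0.987096
  w ← 0.000000 + 0.52·0.987096 = 0.513290
t=1.520000, w=0.513290:
  k1 = f(1.520000, 0.513290) = 1.080836
  k2 = f(1.780000, 0.794307) = 1.105286
  w ← 0.513290 + 0.52·1.105286 = 1.088038
t=2.040000, w=1.088038:
  k1 = f(2.040000, 1.088038) = 1.066015
  k2 = f(2.300000, 1.365202) = 0.964138
  w ← 1.088038 + 0.52·0.964138 = 1.589390
w(2.56) ≈ 1.5894

1.5894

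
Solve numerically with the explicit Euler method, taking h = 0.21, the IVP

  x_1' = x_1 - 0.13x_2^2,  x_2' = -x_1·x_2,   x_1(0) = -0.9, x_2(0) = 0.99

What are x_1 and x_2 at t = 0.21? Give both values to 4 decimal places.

-1.1158, 1.1771

Euler on (x_1,x_2): x_1_{n+1} = x_1_n + h·x_1', x_2_{n+1} = x_2_n + h·x_2'.
0.000000: (-0.900000, 0.990000); f=(-1.027413, 0.891000) → (-1.115757, 1.177110)
(x_1(0.21), x_2(0.21)) ≈ (-1.1158, 1.1771)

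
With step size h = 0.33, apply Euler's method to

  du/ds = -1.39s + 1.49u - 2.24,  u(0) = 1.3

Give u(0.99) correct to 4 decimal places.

0.2998

Euler: u_{n+1} = u_n + h·f(s_n, u_n).
s=0.000000, u=1.300000: f=-0.303000 → u ← 1.300000 + 0.33·(-0.303000) = 1.200010
s=0.330000, u=1.200010: f=-0.910685 → u ← 1.200010 + 0.33·(-0.910685) = 0.899484
s=0.660000, u=0.899484: f=-1.817169 → u ← 0.899484 + 0.33·(-1.817169) = 0.299818
u(0.99) ≈ 0.2998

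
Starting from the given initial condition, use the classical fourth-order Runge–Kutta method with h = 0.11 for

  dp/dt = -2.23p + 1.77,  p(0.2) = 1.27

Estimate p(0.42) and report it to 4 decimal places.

1.0853

RK4: k1 = f(t_n, p_n); k2 = f(t_n + h/2, p_n + (h/2)·k1); k3 = f(t_n + h/2, p_n + (h/2)·k2); k4 = f(t_n + h, p_n + h·k3); p_{n+1} = p_n + (h/6)·(k1 + 2k2 + 2k3 + k4).
t=0.200000, p=1.270000:
  k1 = f(0.200000, 1.270000) = -1.062100
  k2 = f(0.255000, 1.211585) = -0.931833
  k3 = f(0.255000, 1.218749) = -0.947811
  k4 = f(0.310000, 1.165741) = -0.829602
  p ← 1.270000 + (0.11/6)·(k1 + 2k2 + 2k3 + k4) = 1.166399
t=0.310000, p=1.166399:
  k1 = f(0.310000, 1.166399) = -0.831069
  k2 = f(0.365000, 1.120690) = -0.729138
  k3 = f(0.365000, 1.126296) = -0.741640
  k4 = f(0.420000, 1.084818) = -0.649144
  p ← 1.166399 + (0.11/6)·(k1 + 2k2 + 2k3 + k4) = 1.085333
p(0.42) ≈ 1.0853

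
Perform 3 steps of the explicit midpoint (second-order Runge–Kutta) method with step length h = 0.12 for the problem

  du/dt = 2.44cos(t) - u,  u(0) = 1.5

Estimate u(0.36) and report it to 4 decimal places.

Midpoint: k1 = f(t_n, u_n); k2 = f(t_n + h/2, u_n + (h/2)·k1); u_{n+1} = u_n + h·k2.
t=0.000000, u=1.500000:
  k1 = f(0.000000, 1.500000) = 0.940000
  k2 = f(0.060000, 1.556400) = 0.879209
  u ← 1.500000 + 0.12·0.879209 = 1.605505
t=0.120000, u=1.605505:
  k1 = f(0.120000, 1.605505) = 0.816948
  k2 = f(0.180000, 1.654522) = 0.746057
  u ← 1.605505 + 0.12·0.746057 = 1.695032
t=0.240000, u=1.695032:
  k1 = f(0.240000, 1.695032) = 0.675033
  k2 = f(0.300000, 1.735534) = 0.595487
  u ← 1.695032 + 0.12·0.595487 = 1.766490
u(0.36) ≈ 1.7665

1.7665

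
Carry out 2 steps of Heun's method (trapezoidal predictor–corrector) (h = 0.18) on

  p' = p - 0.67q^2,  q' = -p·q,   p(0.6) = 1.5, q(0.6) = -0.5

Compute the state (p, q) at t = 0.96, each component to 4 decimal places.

Heun on (p,q): k1 = f(t_n, state_n); k2 = f(t_n + h, state_n + h·k1); state_{n+1} = state_n + (h/2)·(k1 + k2).
0.600000: (1.500000, -0.500000)
  k1 = (1.332500, 0.750000)
  predictor → (1.739850, -0.365000)
  k2 = (1.650589, 0.635045)
  → (1.768478, -0.375346)
0.780000: (1.768478, -0.375346)
  k1 = (1.674085, 0.663791)
  predictor → (2.069813, -0.255864)
  k2 = (2.025951, 0.529590)
  → (2.101481, -0.267942)
(p(0.96), q(0.96)) ≈ (2.1015, -0.2679)

2.1015, -0.2679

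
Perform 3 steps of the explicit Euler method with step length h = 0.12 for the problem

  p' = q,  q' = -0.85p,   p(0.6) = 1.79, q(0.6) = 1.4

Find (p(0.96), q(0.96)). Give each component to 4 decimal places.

2.2262, 0.8031

Euler on (p,q): p_{n+1} = p_n + h·p', q_{n+1} = q_n + h·q'.
0.600000: (1.790000, 1.400000); f=(1.400000, -1.521500) → (1.958000, 1.217420)
0.720000: (1.958000, 1.217420); f=(1.217420, -1.664300) → (2.104090, 1.017704)
0.840000: (2.104090, 1.017704); f=(1.017704, -1.788477) → (2.226215, 0.803087)
(p(0.96), q(0.96)) ≈ (2.2262, 0.8031)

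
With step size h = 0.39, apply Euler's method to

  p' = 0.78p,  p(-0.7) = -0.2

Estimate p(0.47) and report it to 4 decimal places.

Euler: p_{n+1} = p_n + h·f(x_n, p_n).
x=-0.700000, p=-0.200000: f=-0.156000 → p ← -0.200000 + 0.39·(-0.156000) = -0.260840
x=-0.310000, p=-0.260840: f=-0.203455 → p ← -0.260840 + 0.39·(-0.203455) = -0.340188
x=0.080000, p=-0.340188: f=-0.265346 → p ← -0.340188 + 0.39·(-0.265346) = -0.443673
p(0.47) ≈ -0.4437

-0.4437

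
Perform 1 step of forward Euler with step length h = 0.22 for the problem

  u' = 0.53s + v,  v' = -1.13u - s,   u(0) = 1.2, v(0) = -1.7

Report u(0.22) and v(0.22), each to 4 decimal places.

0.8260, -1.9983

Euler on (u,v): u_{n+1} = u_n + h·u', v_{n+1} = v_n + h·v'.
0.000000: (1.200000, -1.700000); f=(-1.700000, -1.356000) → (0.826000, -1.998320)
(u(0.22), v(0.22)) ≈ (0.8260, -1.9983)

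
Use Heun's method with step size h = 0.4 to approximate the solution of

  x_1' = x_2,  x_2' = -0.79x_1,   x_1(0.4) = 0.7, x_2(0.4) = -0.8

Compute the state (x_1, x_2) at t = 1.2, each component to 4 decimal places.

-0.0737, -1.0154

Heun on (x_1,x_2): k1 = f(t_n, state_n); k2 = f(t_n + h, state_n + h·k1); state_{n+1} = state_n + (h/2)·(k1 + k2).
0.400000: (0.700000, -0.800000)
  k1 = (-0.800000, -0.553000)
  predictor → (0.380000, -1.021200)
  k2 = (-1.021200, -0.300200)
  → (0.335760, -0.970640)
0.800000: (0.335760, -0.970640)
  k1 = (-0.970640, -0.265250)
  predictor → (-0.052496, -1.076740)
  k2 = (-1.076740, 0.041472)
  → (-0.073716, -1.015396)
(x_1(1.2), x_2(1.2)) ≈ (-0.0737, -1.0154)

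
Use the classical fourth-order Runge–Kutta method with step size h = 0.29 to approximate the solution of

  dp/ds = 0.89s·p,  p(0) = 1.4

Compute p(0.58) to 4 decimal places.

1.6261

RK4: k1 = f(s_n, p_n); k2 = f(s_n + h/2, p_n + (h/2)·k1); k3 = f(s_n + h/2, p_n + (h/2)·k2); k4 = f(s_n + h, p_n + h·k3); p_{n+1} = p_n + (h/6)·(k1 + 2k2 + 2k3 + k4).
s=0.000000, p=1.400000:
  k1 = f(0.000000, 1.400000) = 0.000000
  k2 = f(0.145000, 1.400000) = 0.180670
  k3 = f(0.145000, 1.426197) = 0.184051
  k4 = f(0.290000, 1.453375) = 0.375116
  p ← 1.400000 + (0.29/6)·(k1 + 2k2 + 2k3 + k4) = 1.453387
s=0.290000, p=1.453387:
  k1 = f(0.290000, 1.453387) = 0.375119
  k2 = f(0.435000, 1.507779) = 0.583737
  k3 = f(0.435000, 1.538029) = 0.595448
  k4 = f(0.580000, 1.626067) = 0.839376
  p ← 1.453387 + (0.29/6)·(k1 + 2k2 + 2k3 + k4) = 1.626075
p(0.58) ≈ 1.6261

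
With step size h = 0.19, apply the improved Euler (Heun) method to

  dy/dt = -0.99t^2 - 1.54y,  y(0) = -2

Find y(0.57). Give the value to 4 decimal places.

Heun: k1 = f(t_n, y_n); k2 = f(t_n + h, y_n + h·k1); y_{n+1} = y_n + (h/2)·(k1 + k2).
t=0.000000, y=-2.000000:
  k1 = f(0.000000, -2.000000) = 3.080000
  k2 = f(0.190000, -1.414800) = 2.143053
  y ← -2.000000 + (0.19/2)·(3.080000 + 2.143053) = -1.503810
t=0.190000, y=-1.503810:
  k1 = f(0.190000, -1.503810) = 2.280128
  k2 = f(0.380000, -1.070586) = 1.505746
  y ← -1.503810 + (0.19/2)·(2.280128 + 1.505746) = -1.144152
t=0.380000, y=-1.144152:
  k1 = f(0.380000, -1.144152) = 1.619038
  k2 = f(0.570000, -0.836535) = 0.966612
  y ← -1.144152 + (0.19/2)·(1.619038 + 0.966612) = -0.898515
y(0.57) ≈ -0.8985

-0.8985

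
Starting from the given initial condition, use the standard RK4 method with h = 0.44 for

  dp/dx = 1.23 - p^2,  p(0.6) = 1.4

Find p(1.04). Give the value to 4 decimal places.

1.2131

RK4: k1 = f(x_n, p_n); k2 = f(x_n + h/2, p_n + (h/2)·k1); k3 = f(x_n + h/2, p_n + (h/2)·k2); k4 = f(x_n + h, p_n + h·k3); p_{n+1} = p_n + (h/6)·(k1 + 2k2 + 2k3 + k4).
x=0.600000, p=1.400000:
  k1 = f(0.600000, 1.400000) = -0.730000
  k2 = f(0.820000, 1.239400) = -0.306112
  k3 = f(0.820000, 1.332655) = -0.545970
  k4 = f(1.040000, 1.159773) = -0.115074
  p ← 1.400000 + (0.44/6)·(k1 + 2k2 + 2k3 + k4) = 1.213056
p(1.04) ≈ 1.2131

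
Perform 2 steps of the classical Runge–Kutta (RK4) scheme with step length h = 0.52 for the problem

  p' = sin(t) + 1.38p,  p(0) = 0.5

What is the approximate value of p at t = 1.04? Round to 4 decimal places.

2.9552

RK4: k1 = f(t_n, p_n); k2 = f(t_n + h/2, p_n + (h/2)·k1); k3 = f(t_n + h/2, p_n + (h/2)·k2); k4 = f(t_n + h, p_n + h·k3); p_{n+1} = p_n + (h/6)·(k1 + 2k2 + 2k3 + k4).
t=0.000000, p=0.500000:
  k1 = f(0.000000, 0.500000) = 0.690000
  k2 = f(0.260000, 0.679400) = 1.194653
  k3 = f(0.260000, 0.810610) = 1.375722
  k4 = f(0.520000, 1.215375) = 2.174098
  p ← 0.500000 + (0.52/6)·(k1 + 2k2 + 2k3 + k4) = 1.193753
t=0.520000, p=1.193753:
  k1 = f(0.520000, 1.193753) = 2.144260
  k2 = f(0.780000, 1.751261) = 3.120020
  k3 = f(0.780000, 2.004958) = 3.470122
  k4 = f(1.040000, 2.998217) = 4.999944
  p ← 1.193753 + (0.52/6)·(k1 + 2k2 + 2k3 + k4) = 2.955209
p(1.04) ≈ 2.9552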